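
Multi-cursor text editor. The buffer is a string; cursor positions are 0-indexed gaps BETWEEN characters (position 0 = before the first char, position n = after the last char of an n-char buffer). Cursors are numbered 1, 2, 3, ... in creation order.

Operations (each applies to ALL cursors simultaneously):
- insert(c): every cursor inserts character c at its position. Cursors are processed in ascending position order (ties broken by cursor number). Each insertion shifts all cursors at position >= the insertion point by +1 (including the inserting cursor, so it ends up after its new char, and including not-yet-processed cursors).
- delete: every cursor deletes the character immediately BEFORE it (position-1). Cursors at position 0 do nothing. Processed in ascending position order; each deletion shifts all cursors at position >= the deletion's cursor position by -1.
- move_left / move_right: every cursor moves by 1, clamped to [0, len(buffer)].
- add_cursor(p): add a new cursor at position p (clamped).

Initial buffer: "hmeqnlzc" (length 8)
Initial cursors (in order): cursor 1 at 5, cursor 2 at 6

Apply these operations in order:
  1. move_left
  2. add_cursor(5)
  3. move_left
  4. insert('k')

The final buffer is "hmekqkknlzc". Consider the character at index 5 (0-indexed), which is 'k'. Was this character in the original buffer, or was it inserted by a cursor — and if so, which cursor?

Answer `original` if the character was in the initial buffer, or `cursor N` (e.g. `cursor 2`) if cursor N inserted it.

Answer: cursor 2

Derivation:
After op 1 (move_left): buffer="hmeqnlzc" (len 8), cursors c1@4 c2@5, authorship ........
After op 2 (add_cursor(5)): buffer="hmeqnlzc" (len 8), cursors c1@4 c2@5 c3@5, authorship ........
After op 3 (move_left): buffer="hmeqnlzc" (len 8), cursors c1@3 c2@4 c3@4, authorship ........
After op 4 (insert('k')): buffer="hmekqkknlzc" (len 11), cursors c1@4 c2@7 c3@7, authorship ...1.23....
Authorship (.=original, N=cursor N): . . . 1 . 2 3 . . . .
Index 5: author = 2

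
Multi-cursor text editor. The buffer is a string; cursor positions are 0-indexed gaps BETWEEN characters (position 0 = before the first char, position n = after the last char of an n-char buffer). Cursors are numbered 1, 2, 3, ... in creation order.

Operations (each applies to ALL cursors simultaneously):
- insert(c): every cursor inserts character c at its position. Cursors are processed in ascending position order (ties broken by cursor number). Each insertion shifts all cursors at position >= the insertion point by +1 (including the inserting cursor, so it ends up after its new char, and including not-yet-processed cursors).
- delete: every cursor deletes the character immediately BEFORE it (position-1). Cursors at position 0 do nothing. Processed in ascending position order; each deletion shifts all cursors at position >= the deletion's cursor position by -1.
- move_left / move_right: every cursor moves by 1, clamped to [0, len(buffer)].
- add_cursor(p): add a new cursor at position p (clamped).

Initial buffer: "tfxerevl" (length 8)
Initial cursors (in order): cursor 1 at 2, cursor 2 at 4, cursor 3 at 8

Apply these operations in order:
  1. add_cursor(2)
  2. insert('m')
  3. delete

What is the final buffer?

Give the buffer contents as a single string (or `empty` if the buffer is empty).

Answer: tfxerevl

Derivation:
After op 1 (add_cursor(2)): buffer="tfxerevl" (len 8), cursors c1@2 c4@2 c2@4 c3@8, authorship ........
After op 2 (insert('m')): buffer="tfmmxemrevlm" (len 12), cursors c1@4 c4@4 c2@7 c3@12, authorship ..14..2....3
After op 3 (delete): buffer="tfxerevl" (len 8), cursors c1@2 c4@2 c2@4 c3@8, authorship ........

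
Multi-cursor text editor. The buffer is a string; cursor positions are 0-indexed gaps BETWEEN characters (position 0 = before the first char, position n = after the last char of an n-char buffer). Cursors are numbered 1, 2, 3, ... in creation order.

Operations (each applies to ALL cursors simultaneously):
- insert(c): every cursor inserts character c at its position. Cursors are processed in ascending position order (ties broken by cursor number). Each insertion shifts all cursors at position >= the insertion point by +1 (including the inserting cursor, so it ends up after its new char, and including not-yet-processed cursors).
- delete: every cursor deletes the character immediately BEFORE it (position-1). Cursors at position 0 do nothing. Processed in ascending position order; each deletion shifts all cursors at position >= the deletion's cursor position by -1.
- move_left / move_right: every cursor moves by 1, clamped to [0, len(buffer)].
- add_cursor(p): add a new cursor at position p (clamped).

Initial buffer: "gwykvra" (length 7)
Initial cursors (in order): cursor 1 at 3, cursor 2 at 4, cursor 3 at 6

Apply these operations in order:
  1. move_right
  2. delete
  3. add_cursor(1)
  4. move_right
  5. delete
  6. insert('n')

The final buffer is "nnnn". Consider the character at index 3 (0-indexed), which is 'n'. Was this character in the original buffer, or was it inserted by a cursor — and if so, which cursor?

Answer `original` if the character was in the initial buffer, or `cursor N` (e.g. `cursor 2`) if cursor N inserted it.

After op 1 (move_right): buffer="gwykvra" (len 7), cursors c1@4 c2@5 c3@7, authorship .......
After op 2 (delete): buffer="gwyr" (len 4), cursors c1@3 c2@3 c3@4, authorship ....
After op 3 (add_cursor(1)): buffer="gwyr" (len 4), cursors c4@1 c1@3 c2@3 c3@4, authorship ....
After op 4 (move_right): buffer="gwyr" (len 4), cursors c4@2 c1@4 c2@4 c3@4, authorship ....
After op 5 (delete): buffer="" (len 0), cursors c1@0 c2@0 c3@0 c4@0, authorship 
After op 6 (insert('n')): buffer="nnnn" (len 4), cursors c1@4 c2@4 c3@4 c4@4, authorship 1234
Authorship (.=original, N=cursor N): 1 2 3 4
Index 3: author = 4

Answer: cursor 4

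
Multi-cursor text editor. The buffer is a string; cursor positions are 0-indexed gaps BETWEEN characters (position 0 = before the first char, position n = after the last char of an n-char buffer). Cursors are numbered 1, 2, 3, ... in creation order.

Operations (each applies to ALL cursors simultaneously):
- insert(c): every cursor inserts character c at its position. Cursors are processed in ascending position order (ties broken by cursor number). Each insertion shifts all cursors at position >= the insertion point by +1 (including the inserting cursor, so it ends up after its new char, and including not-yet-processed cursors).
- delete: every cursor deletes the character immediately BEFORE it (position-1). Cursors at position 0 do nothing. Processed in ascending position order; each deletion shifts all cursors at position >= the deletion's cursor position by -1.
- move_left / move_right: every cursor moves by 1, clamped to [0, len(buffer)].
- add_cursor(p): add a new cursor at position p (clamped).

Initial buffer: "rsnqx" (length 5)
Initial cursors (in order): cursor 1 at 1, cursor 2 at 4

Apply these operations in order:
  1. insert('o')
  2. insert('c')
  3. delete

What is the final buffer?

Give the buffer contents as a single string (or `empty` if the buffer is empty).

Answer: rosnqox

Derivation:
After op 1 (insert('o')): buffer="rosnqox" (len 7), cursors c1@2 c2@6, authorship .1...2.
After op 2 (insert('c')): buffer="rocsnqocx" (len 9), cursors c1@3 c2@8, authorship .11...22.
After op 3 (delete): buffer="rosnqox" (len 7), cursors c1@2 c2@6, authorship .1...2.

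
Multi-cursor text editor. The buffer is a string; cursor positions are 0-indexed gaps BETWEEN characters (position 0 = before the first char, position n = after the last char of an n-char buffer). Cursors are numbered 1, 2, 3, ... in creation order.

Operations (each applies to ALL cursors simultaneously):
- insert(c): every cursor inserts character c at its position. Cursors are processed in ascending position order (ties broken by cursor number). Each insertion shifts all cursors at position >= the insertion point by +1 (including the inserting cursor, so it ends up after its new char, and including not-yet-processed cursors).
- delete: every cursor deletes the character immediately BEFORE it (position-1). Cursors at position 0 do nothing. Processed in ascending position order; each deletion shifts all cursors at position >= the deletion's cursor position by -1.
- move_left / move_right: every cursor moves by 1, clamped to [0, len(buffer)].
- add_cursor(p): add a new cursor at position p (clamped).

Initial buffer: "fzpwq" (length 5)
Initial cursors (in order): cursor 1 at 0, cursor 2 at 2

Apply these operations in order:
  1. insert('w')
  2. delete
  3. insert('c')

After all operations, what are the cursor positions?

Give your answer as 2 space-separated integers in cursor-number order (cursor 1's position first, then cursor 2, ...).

After op 1 (insert('w')): buffer="wfzwpwq" (len 7), cursors c1@1 c2@4, authorship 1..2...
After op 2 (delete): buffer="fzpwq" (len 5), cursors c1@0 c2@2, authorship .....
After op 3 (insert('c')): buffer="cfzcpwq" (len 7), cursors c1@1 c2@4, authorship 1..2...

Answer: 1 4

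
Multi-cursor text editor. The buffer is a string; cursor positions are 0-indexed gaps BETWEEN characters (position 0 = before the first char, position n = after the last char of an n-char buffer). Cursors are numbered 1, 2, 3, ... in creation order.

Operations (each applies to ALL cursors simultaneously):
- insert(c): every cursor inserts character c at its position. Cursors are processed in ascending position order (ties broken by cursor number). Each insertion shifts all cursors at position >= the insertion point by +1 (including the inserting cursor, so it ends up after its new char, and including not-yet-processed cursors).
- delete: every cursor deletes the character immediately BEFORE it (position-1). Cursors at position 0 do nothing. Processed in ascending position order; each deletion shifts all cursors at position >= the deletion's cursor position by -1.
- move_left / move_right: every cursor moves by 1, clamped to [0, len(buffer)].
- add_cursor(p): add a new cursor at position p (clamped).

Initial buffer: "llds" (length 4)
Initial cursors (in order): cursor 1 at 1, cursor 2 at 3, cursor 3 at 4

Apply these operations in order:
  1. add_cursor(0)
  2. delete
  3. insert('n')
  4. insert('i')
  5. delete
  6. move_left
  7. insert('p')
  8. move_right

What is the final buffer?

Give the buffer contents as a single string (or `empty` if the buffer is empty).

Answer: nppnlnppn

Derivation:
After op 1 (add_cursor(0)): buffer="llds" (len 4), cursors c4@0 c1@1 c2@3 c3@4, authorship ....
After op 2 (delete): buffer="l" (len 1), cursors c1@0 c4@0 c2@1 c3@1, authorship .
After op 3 (insert('n')): buffer="nnlnn" (len 5), cursors c1@2 c4@2 c2@5 c3@5, authorship 14.23
After op 4 (insert('i')): buffer="nniilnnii" (len 9), cursors c1@4 c4@4 c2@9 c3@9, authorship 1414.2323
After op 5 (delete): buffer="nnlnn" (len 5), cursors c1@2 c4@2 c2@5 c3@5, authorship 14.23
After op 6 (move_left): buffer="nnlnn" (len 5), cursors c1@1 c4@1 c2@4 c3@4, authorship 14.23
After op 7 (insert('p')): buffer="nppnlnppn" (len 9), cursors c1@3 c4@3 c2@8 c3@8, authorship 1144.2233
After op 8 (move_right): buffer="nppnlnppn" (len 9), cursors c1@4 c4@4 c2@9 c3@9, authorship 1144.2233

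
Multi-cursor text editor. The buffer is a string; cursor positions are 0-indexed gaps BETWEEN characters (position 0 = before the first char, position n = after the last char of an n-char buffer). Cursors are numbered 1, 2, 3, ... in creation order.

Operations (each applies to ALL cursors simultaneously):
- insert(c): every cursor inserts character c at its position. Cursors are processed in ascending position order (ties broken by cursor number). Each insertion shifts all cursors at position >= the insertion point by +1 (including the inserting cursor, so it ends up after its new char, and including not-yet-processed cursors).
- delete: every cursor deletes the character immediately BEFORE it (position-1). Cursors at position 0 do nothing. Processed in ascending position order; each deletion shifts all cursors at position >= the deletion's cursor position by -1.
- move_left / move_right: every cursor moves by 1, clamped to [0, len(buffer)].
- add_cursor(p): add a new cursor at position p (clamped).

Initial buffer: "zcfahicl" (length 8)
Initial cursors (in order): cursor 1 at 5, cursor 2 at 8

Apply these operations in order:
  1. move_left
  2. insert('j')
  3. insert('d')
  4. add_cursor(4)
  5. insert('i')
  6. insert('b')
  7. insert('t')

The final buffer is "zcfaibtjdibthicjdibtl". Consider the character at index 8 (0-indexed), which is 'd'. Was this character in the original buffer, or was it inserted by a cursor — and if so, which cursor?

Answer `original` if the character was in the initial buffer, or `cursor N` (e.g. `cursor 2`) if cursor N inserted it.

After op 1 (move_left): buffer="zcfahicl" (len 8), cursors c1@4 c2@7, authorship ........
After op 2 (insert('j')): buffer="zcfajhicjl" (len 10), cursors c1@5 c2@9, authorship ....1...2.
After op 3 (insert('d')): buffer="zcfajdhicjdl" (len 12), cursors c1@6 c2@11, authorship ....11...22.
After op 4 (add_cursor(4)): buffer="zcfajdhicjdl" (len 12), cursors c3@4 c1@6 c2@11, authorship ....11...22.
After op 5 (insert('i')): buffer="zcfaijdihicjdil" (len 15), cursors c3@5 c1@8 c2@14, authorship ....3111...222.
After op 6 (insert('b')): buffer="zcfaibjdibhicjdibl" (len 18), cursors c3@6 c1@10 c2@17, authorship ....331111...2222.
After op 7 (insert('t')): buffer="zcfaibtjdibthicjdibtl" (len 21), cursors c3@7 c1@12 c2@20, authorship ....33311111...22222.
Authorship (.=original, N=cursor N): . . . . 3 3 3 1 1 1 1 1 . . . 2 2 2 2 2 .
Index 8: author = 1

Answer: cursor 1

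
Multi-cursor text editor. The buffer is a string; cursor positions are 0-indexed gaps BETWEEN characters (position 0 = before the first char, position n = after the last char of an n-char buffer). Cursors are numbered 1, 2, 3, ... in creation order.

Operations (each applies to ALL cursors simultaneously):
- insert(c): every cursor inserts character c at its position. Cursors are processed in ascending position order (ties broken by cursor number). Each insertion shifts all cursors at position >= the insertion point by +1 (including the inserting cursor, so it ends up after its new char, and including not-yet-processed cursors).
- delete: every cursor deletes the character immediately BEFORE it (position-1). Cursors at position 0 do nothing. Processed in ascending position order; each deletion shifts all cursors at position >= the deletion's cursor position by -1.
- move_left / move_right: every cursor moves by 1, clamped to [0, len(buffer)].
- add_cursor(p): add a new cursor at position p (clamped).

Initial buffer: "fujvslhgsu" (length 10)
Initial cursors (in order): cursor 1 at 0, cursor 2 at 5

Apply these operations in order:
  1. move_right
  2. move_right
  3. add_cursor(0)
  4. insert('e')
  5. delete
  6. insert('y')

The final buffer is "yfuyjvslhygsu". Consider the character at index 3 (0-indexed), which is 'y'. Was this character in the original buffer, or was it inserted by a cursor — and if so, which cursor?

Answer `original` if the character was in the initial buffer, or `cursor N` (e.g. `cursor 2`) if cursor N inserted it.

After op 1 (move_right): buffer="fujvslhgsu" (len 10), cursors c1@1 c2@6, authorship ..........
After op 2 (move_right): buffer="fujvslhgsu" (len 10), cursors c1@2 c2@7, authorship ..........
After op 3 (add_cursor(0)): buffer="fujvslhgsu" (len 10), cursors c3@0 c1@2 c2@7, authorship ..........
After op 4 (insert('e')): buffer="efuejvslhegsu" (len 13), cursors c3@1 c1@4 c2@10, authorship 3..1.....2...
After op 5 (delete): buffer="fujvslhgsu" (len 10), cursors c3@0 c1@2 c2@7, authorship ..........
After op 6 (insert('y')): buffer="yfuyjvslhygsu" (len 13), cursors c3@1 c1@4 c2@10, authorship 3..1.....2...
Authorship (.=original, N=cursor N): 3 . . 1 . . . . . 2 . . .
Index 3: author = 1

Answer: cursor 1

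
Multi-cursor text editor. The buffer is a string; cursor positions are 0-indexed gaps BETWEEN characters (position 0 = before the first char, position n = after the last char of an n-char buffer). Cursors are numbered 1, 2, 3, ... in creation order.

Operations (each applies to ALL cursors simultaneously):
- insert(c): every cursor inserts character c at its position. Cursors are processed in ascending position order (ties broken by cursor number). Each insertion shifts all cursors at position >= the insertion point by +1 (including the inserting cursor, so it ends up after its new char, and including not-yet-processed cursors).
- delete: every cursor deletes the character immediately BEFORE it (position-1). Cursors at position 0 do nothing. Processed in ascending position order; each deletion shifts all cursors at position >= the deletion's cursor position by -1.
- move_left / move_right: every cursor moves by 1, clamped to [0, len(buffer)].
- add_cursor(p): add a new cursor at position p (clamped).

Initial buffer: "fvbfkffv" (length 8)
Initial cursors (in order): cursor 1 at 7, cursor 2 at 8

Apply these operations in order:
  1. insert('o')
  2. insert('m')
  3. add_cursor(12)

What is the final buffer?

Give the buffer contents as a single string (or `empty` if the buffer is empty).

After op 1 (insert('o')): buffer="fvbfkffovo" (len 10), cursors c1@8 c2@10, authorship .......1.2
After op 2 (insert('m')): buffer="fvbfkffomvom" (len 12), cursors c1@9 c2@12, authorship .......11.22
After op 3 (add_cursor(12)): buffer="fvbfkffomvom" (len 12), cursors c1@9 c2@12 c3@12, authorship .......11.22

Answer: fvbfkffomvom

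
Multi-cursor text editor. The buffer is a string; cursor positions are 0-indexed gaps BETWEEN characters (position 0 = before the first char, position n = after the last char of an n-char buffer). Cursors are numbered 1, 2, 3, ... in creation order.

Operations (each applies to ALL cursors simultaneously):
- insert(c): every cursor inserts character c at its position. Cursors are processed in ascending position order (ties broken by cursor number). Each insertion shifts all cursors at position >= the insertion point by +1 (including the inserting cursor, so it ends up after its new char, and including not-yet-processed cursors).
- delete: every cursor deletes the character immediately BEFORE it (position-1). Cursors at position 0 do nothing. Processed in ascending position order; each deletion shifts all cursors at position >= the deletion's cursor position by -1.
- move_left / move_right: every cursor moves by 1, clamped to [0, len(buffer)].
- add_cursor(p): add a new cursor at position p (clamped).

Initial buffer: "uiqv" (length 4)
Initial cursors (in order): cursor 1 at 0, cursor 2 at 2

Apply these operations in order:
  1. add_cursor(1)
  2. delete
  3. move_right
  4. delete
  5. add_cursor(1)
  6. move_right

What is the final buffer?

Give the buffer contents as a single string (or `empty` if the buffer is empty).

After op 1 (add_cursor(1)): buffer="uiqv" (len 4), cursors c1@0 c3@1 c2@2, authorship ....
After op 2 (delete): buffer="qv" (len 2), cursors c1@0 c2@0 c3@0, authorship ..
After op 3 (move_right): buffer="qv" (len 2), cursors c1@1 c2@1 c3@1, authorship ..
After op 4 (delete): buffer="v" (len 1), cursors c1@0 c2@0 c3@0, authorship .
After op 5 (add_cursor(1)): buffer="v" (len 1), cursors c1@0 c2@0 c3@0 c4@1, authorship .
After op 6 (move_right): buffer="v" (len 1), cursors c1@1 c2@1 c3@1 c4@1, authorship .

Answer: v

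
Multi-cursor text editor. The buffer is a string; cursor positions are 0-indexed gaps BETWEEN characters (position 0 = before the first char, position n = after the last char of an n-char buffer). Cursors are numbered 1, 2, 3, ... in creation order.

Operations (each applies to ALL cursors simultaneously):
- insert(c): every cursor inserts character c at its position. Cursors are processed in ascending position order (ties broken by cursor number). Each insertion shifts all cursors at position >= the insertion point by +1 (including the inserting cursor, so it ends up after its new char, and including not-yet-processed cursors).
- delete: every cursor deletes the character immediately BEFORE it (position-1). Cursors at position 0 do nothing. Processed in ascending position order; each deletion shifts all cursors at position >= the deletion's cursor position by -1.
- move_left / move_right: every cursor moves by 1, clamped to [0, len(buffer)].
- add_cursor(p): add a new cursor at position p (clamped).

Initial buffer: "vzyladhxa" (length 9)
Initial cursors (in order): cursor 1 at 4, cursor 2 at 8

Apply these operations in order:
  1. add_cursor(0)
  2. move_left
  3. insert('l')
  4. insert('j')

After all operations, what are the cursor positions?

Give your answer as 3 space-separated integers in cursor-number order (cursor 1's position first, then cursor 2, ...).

After op 1 (add_cursor(0)): buffer="vzyladhxa" (len 9), cursors c3@0 c1@4 c2@8, authorship .........
After op 2 (move_left): buffer="vzyladhxa" (len 9), cursors c3@0 c1@3 c2@7, authorship .........
After op 3 (insert('l')): buffer="lvzylladhlxa" (len 12), cursors c3@1 c1@5 c2@10, authorship 3...1....2..
After op 4 (insert('j')): buffer="ljvzyljladhljxa" (len 15), cursors c3@2 c1@7 c2@13, authorship 33...11....22..

Answer: 7 13 2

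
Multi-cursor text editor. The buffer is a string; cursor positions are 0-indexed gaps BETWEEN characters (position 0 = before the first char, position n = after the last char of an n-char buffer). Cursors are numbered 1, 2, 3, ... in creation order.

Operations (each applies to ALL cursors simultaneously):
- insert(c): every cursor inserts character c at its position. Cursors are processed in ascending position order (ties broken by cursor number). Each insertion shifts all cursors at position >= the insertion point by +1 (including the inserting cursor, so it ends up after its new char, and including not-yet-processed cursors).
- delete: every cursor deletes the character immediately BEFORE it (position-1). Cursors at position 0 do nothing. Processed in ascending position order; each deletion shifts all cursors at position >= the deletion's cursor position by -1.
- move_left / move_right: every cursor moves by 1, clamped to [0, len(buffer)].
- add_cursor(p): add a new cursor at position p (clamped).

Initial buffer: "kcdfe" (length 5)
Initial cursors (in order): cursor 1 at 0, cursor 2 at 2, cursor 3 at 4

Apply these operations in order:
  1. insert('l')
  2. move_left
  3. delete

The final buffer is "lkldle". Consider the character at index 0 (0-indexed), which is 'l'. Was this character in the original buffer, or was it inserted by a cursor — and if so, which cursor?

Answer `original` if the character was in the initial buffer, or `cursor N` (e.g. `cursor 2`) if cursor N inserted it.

After op 1 (insert('l')): buffer="lkcldfle" (len 8), cursors c1@1 c2@4 c3@7, authorship 1..2..3.
After op 2 (move_left): buffer="lkcldfle" (len 8), cursors c1@0 c2@3 c3@6, authorship 1..2..3.
After op 3 (delete): buffer="lkldle" (len 6), cursors c1@0 c2@2 c3@4, authorship 1.2.3.
Authorship (.=original, N=cursor N): 1 . 2 . 3 .
Index 0: author = 1

Answer: cursor 1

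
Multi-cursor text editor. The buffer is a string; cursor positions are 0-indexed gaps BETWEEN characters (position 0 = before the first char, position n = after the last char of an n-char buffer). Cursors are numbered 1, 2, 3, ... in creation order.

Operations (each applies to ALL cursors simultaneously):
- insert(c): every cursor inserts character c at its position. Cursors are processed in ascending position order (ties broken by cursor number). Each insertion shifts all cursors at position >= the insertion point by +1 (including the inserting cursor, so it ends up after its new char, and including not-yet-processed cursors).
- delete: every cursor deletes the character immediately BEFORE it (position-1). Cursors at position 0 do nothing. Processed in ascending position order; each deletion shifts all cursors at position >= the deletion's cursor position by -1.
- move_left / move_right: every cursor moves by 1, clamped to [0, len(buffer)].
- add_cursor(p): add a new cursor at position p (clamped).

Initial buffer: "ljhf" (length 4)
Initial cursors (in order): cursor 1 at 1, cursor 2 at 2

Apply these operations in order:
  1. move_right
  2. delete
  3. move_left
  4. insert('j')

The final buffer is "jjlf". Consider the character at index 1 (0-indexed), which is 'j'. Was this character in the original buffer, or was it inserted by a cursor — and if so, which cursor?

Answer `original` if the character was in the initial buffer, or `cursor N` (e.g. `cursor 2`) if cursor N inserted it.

Answer: cursor 2

Derivation:
After op 1 (move_right): buffer="ljhf" (len 4), cursors c1@2 c2@3, authorship ....
After op 2 (delete): buffer="lf" (len 2), cursors c1@1 c2@1, authorship ..
After op 3 (move_left): buffer="lf" (len 2), cursors c1@0 c2@0, authorship ..
After op 4 (insert('j')): buffer="jjlf" (len 4), cursors c1@2 c2@2, authorship 12..
Authorship (.=original, N=cursor N): 1 2 . .
Index 1: author = 2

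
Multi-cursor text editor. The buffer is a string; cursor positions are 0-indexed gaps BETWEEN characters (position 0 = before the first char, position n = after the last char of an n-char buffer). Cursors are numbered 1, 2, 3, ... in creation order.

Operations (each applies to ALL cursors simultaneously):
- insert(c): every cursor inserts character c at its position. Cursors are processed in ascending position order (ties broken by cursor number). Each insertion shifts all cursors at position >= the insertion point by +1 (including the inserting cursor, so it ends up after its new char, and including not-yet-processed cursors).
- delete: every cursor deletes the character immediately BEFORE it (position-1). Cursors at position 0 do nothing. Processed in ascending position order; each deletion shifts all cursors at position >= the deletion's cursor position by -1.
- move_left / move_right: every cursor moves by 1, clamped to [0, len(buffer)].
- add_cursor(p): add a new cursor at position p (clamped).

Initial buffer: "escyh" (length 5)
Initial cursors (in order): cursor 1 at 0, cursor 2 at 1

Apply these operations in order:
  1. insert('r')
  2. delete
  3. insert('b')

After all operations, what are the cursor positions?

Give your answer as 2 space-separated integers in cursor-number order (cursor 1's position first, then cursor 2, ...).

After op 1 (insert('r')): buffer="rerscyh" (len 7), cursors c1@1 c2@3, authorship 1.2....
After op 2 (delete): buffer="escyh" (len 5), cursors c1@0 c2@1, authorship .....
After op 3 (insert('b')): buffer="bebscyh" (len 7), cursors c1@1 c2@3, authorship 1.2....

Answer: 1 3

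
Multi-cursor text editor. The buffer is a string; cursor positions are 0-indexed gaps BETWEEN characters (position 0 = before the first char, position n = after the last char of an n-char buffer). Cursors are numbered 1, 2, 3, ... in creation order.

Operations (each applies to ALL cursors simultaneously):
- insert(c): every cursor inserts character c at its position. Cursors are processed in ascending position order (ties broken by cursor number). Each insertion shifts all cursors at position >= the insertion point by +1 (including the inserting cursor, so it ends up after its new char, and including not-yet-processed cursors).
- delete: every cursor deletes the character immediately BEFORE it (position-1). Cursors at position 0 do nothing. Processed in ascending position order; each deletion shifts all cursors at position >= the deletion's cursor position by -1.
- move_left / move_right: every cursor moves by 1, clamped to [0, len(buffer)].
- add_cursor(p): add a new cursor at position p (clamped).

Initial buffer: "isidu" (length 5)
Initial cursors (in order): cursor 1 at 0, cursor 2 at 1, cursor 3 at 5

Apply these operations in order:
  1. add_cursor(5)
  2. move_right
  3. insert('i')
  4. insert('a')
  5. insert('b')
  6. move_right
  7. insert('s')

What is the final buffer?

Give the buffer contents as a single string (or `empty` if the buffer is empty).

After op 1 (add_cursor(5)): buffer="isidu" (len 5), cursors c1@0 c2@1 c3@5 c4@5, authorship .....
After op 2 (move_right): buffer="isidu" (len 5), cursors c1@1 c2@2 c3@5 c4@5, authorship .....
After op 3 (insert('i')): buffer="iisiiduii" (len 9), cursors c1@2 c2@4 c3@9 c4@9, authorship .1.2...34
After op 4 (insert('a')): buffer="iiasiaiduiiaa" (len 13), cursors c1@3 c2@6 c3@13 c4@13, authorship .11.22...3434
After op 5 (insert('b')): buffer="iiabsiabiduiiaabb" (len 17), cursors c1@4 c2@8 c3@17 c4@17, authorship .111.222...343434
After op 6 (move_right): buffer="iiabsiabiduiiaabb" (len 17), cursors c1@5 c2@9 c3@17 c4@17, authorship .111.222...343434
After op 7 (insert('s')): buffer="iiabssiabisduiiaabbss" (len 21), cursors c1@6 c2@11 c3@21 c4@21, authorship .111.1222.2..34343434

Answer: iiabssiabisduiiaabbss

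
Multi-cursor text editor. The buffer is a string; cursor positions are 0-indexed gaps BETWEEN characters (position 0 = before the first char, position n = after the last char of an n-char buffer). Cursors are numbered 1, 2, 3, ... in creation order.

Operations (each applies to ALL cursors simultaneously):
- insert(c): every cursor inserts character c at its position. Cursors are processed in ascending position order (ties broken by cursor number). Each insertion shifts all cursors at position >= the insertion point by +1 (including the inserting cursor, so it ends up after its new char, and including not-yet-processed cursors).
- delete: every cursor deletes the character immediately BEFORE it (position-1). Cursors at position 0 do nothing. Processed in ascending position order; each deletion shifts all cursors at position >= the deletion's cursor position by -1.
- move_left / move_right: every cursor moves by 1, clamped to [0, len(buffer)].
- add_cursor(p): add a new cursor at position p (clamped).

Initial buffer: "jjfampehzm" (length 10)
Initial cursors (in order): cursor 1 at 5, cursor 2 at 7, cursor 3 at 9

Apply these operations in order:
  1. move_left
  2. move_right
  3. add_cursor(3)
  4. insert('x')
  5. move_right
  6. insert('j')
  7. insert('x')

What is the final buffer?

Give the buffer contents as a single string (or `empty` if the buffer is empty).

After op 1 (move_left): buffer="jjfampehzm" (len 10), cursors c1@4 c2@6 c3@8, authorship ..........
After op 2 (move_right): buffer="jjfampehzm" (len 10), cursors c1@5 c2@7 c3@9, authorship ..........
After op 3 (add_cursor(3)): buffer="jjfampehzm" (len 10), cursors c4@3 c1@5 c2@7 c3@9, authorship ..........
After op 4 (insert('x')): buffer="jjfxamxpexhzxm" (len 14), cursors c4@4 c1@7 c2@10 c3@13, authorship ...4..1..2..3.
After op 5 (move_right): buffer="jjfxamxpexhzxm" (len 14), cursors c4@5 c1@8 c2@11 c3@14, authorship ...4..1..2..3.
After op 6 (insert('j')): buffer="jjfxajmxpjexhjzxmj" (len 18), cursors c4@6 c1@10 c2@14 c3@18, authorship ...4.4.1.1.2.2.3.3
After op 7 (insert('x')): buffer="jjfxajxmxpjxexhjxzxmjx" (len 22), cursors c4@7 c1@12 c2@17 c3@22, authorship ...4.44.1.11.2.22.3.33

Answer: jjfxajxmxpjxexhjxzxmjx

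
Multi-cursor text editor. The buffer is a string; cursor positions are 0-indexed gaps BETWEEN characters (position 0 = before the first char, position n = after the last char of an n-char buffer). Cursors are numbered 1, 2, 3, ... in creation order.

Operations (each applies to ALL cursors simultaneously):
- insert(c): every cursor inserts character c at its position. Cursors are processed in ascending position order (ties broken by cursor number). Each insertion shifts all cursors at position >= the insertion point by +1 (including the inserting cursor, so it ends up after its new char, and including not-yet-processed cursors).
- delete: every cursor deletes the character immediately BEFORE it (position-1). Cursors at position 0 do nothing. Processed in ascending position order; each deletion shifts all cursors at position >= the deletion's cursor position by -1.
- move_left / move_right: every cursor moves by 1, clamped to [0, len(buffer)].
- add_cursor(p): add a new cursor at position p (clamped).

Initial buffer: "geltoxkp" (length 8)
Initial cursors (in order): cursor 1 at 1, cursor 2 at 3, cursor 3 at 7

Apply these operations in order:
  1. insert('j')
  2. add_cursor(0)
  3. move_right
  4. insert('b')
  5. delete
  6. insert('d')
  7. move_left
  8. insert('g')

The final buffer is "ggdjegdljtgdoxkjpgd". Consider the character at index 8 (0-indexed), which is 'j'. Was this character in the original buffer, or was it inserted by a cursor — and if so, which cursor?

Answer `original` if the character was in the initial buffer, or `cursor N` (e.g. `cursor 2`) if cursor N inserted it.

Answer: cursor 2

Derivation:
After op 1 (insert('j')): buffer="gjeljtoxkjp" (len 11), cursors c1@2 c2@5 c3@10, authorship .1..2....3.
After op 2 (add_cursor(0)): buffer="gjeljtoxkjp" (len 11), cursors c4@0 c1@2 c2@5 c3@10, authorship .1..2....3.
After op 3 (move_right): buffer="gjeljtoxkjp" (len 11), cursors c4@1 c1@3 c2@6 c3@11, authorship .1..2....3.
After op 4 (insert('b')): buffer="gbjebljtboxkjpb" (len 15), cursors c4@2 c1@5 c2@9 c3@15, authorship .41.1.2.2...3.3
After op 5 (delete): buffer="gjeljtoxkjp" (len 11), cursors c4@1 c1@3 c2@6 c3@11, authorship .1..2....3.
After op 6 (insert('d')): buffer="gdjedljtdoxkjpd" (len 15), cursors c4@2 c1@5 c2@9 c3@15, authorship .41.1.2.2...3.3
After op 7 (move_left): buffer="gdjedljtdoxkjpd" (len 15), cursors c4@1 c1@4 c2@8 c3@14, authorship .41.1.2.2...3.3
After op 8 (insert('g')): buffer="ggdjegdljtgdoxkjpgd" (len 19), cursors c4@2 c1@6 c2@11 c3@18, authorship .441.11.2.22...3.33
Authorship (.=original, N=cursor N): . 4 4 1 . 1 1 . 2 . 2 2 . . . 3 . 3 3
Index 8: author = 2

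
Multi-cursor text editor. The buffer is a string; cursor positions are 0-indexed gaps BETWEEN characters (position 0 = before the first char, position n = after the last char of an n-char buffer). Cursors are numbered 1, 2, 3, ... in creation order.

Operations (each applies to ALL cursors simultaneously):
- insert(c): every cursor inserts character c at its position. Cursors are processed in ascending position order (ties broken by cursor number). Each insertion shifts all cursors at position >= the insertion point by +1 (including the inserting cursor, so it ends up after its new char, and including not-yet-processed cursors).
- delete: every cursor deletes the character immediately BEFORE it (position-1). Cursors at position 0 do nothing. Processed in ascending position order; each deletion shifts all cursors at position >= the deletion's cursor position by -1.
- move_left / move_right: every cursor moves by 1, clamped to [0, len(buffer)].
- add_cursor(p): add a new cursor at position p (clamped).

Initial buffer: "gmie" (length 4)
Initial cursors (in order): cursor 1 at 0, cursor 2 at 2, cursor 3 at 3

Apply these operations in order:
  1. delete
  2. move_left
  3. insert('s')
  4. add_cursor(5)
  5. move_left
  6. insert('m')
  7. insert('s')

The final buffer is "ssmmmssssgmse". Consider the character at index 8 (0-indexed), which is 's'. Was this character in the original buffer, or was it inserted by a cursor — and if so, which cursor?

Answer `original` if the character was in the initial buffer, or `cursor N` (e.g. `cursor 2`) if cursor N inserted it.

After op 1 (delete): buffer="ge" (len 2), cursors c1@0 c2@1 c3@1, authorship ..
After op 2 (move_left): buffer="ge" (len 2), cursors c1@0 c2@0 c3@0, authorship ..
After op 3 (insert('s')): buffer="sssge" (len 5), cursors c1@3 c2@3 c3@3, authorship 123..
After op 4 (add_cursor(5)): buffer="sssge" (len 5), cursors c1@3 c2@3 c3@3 c4@5, authorship 123..
After op 5 (move_left): buffer="sssge" (len 5), cursors c1@2 c2@2 c3@2 c4@4, authorship 123..
After op 6 (insert('m')): buffer="ssmmmsgme" (len 9), cursors c1@5 c2@5 c3@5 c4@8, authorship 121233.4.
After op 7 (insert('s')): buffer="ssmmmssssgmse" (len 13), cursors c1@8 c2@8 c3@8 c4@12, authorship 121231233.44.
Authorship (.=original, N=cursor N): 1 2 1 2 3 1 2 3 3 . 4 4 .
Index 8: author = 3

Answer: cursor 3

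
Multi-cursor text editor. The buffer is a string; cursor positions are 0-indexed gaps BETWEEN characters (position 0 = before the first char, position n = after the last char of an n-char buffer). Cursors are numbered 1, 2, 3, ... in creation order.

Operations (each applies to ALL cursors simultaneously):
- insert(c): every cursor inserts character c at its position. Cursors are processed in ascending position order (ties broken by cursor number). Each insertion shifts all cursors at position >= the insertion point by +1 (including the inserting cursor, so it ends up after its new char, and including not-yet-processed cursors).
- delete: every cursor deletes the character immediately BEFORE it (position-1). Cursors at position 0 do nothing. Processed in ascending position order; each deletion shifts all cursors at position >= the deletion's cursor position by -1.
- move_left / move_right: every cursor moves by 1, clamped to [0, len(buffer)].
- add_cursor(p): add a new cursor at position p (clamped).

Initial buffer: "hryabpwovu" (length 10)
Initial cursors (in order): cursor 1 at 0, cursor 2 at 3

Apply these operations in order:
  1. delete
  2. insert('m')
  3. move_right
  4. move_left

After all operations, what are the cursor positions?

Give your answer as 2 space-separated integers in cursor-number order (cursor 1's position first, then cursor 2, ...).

Answer: 1 4

Derivation:
After op 1 (delete): buffer="hrabpwovu" (len 9), cursors c1@0 c2@2, authorship .........
After op 2 (insert('m')): buffer="mhrmabpwovu" (len 11), cursors c1@1 c2@4, authorship 1..2.......
After op 3 (move_right): buffer="mhrmabpwovu" (len 11), cursors c1@2 c2@5, authorship 1..2.......
After op 4 (move_left): buffer="mhrmabpwovu" (len 11), cursors c1@1 c2@4, authorship 1..2.......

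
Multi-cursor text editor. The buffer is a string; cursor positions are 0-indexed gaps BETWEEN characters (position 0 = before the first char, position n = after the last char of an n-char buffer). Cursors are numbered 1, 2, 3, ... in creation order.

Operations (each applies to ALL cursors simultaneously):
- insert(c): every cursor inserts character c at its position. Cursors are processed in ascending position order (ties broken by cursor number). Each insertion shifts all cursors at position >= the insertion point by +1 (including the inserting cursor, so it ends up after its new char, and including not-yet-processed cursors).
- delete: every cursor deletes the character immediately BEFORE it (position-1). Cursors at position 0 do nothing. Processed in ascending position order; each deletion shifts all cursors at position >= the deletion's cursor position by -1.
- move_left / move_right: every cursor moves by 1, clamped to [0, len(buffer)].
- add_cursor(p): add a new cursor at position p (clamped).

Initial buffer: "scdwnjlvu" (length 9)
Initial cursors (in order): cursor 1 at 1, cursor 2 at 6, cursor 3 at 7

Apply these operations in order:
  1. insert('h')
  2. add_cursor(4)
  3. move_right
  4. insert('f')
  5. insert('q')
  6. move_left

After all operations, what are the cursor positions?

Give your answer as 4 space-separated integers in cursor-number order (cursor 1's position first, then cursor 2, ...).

After op 1 (insert('h')): buffer="shcdwnjhlhvu" (len 12), cursors c1@2 c2@8 c3@10, authorship .1.....2.3..
After op 2 (add_cursor(4)): buffer="shcdwnjhlhvu" (len 12), cursors c1@2 c4@4 c2@8 c3@10, authorship .1.....2.3..
After op 3 (move_right): buffer="shcdwnjhlhvu" (len 12), cursors c1@3 c4@5 c2@9 c3@11, authorship .1.....2.3..
After op 4 (insert('f')): buffer="shcfdwfnjhlfhvfu" (len 16), cursors c1@4 c4@7 c2@12 c3@15, authorship .1.1..4..2.23.3.
After op 5 (insert('q')): buffer="shcfqdwfqnjhlfqhvfqu" (len 20), cursors c1@5 c4@9 c2@15 c3@19, authorship .1.11..44..2.223.33.
After op 6 (move_left): buffer="shcfqdwfqnjhlfqhvfqu" (len 20), cursors c1@4 c4@8 c2@14 c3@18, authorship .1.11..44..2.223.33.

Answer: 4 14 18 8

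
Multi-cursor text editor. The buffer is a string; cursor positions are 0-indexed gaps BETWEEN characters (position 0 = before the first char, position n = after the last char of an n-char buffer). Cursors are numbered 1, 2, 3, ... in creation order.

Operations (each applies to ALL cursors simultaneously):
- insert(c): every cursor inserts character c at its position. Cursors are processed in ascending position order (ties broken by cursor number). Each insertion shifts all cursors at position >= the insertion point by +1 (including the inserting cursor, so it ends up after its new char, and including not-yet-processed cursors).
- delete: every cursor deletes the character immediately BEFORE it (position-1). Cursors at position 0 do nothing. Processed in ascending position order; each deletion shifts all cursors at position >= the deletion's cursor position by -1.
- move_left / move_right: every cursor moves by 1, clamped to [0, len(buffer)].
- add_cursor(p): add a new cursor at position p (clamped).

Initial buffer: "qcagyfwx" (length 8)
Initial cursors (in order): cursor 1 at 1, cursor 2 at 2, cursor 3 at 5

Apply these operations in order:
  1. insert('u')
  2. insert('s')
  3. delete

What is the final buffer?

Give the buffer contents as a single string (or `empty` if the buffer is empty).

Answer: qucuagyufwx

Derivation:
After op 1 (insert('u')): buffer="qucuagyufwx" (len 11), cursors c1@2 c2@4 c3@8, authorship .1.2...3...
After op 2 (insert('s')): buffer="quscusagyusfwx" (len 14), cursors c1@3 c2@6 c3@11, authorship .11.22...33...
After op 3 (delete): buffer="qucuagyufwx" (len 11), cursors c1@2 c2@4 c3@8, authorship .1.2...3...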